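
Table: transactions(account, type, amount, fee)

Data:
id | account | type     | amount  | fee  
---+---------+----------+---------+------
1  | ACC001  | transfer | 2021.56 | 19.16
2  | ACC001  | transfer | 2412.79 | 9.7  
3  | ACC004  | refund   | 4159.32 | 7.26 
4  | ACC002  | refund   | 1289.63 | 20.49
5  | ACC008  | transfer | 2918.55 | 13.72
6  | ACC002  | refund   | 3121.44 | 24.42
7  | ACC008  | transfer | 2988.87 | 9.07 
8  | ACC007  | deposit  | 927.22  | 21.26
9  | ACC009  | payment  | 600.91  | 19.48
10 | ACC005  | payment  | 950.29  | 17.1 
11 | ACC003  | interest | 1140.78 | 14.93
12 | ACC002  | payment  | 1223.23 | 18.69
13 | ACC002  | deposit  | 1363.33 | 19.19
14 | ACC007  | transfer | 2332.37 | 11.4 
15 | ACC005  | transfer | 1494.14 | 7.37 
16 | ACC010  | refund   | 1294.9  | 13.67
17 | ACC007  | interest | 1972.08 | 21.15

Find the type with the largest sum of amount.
SELECT type, SUM(amount) as val
FROM transactions
GROUP BY type
ORDER BY val DESC
LIMIT 1

Result: transfer with sum(amount) = 14168.28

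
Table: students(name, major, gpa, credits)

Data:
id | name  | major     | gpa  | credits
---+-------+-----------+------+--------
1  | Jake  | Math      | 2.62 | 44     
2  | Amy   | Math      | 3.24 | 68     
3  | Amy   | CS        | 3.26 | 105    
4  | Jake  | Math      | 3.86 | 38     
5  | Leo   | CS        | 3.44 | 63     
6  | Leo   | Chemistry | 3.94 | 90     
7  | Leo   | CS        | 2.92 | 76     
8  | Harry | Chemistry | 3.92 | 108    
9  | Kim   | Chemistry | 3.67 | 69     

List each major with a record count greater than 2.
SELECT major, COUNT(*) as cnt
FROM students
GROUP BY major
HAVING COUNT(*) > 2

Result:
  CS: 3
  Chemistry: 3
  Math: 3

Note: HAVING filters groups after aggregation, WHERE filters rows before.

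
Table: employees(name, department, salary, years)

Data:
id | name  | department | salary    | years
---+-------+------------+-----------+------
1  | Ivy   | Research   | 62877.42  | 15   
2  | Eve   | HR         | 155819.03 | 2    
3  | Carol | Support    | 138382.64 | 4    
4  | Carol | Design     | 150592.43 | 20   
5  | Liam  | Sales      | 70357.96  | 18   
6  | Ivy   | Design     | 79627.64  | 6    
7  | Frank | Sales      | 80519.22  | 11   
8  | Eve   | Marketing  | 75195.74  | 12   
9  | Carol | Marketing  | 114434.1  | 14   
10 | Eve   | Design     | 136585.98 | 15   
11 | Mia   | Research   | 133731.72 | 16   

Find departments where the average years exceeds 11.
SELECT department, AVG(years)
FROM employees
GROUP BY department
HAVING AVG(years) > 11

Result:
  Design: avg=13.67
  Marketing: avg=13.00
  Research: avg=15.50
  Sales: avg=14.50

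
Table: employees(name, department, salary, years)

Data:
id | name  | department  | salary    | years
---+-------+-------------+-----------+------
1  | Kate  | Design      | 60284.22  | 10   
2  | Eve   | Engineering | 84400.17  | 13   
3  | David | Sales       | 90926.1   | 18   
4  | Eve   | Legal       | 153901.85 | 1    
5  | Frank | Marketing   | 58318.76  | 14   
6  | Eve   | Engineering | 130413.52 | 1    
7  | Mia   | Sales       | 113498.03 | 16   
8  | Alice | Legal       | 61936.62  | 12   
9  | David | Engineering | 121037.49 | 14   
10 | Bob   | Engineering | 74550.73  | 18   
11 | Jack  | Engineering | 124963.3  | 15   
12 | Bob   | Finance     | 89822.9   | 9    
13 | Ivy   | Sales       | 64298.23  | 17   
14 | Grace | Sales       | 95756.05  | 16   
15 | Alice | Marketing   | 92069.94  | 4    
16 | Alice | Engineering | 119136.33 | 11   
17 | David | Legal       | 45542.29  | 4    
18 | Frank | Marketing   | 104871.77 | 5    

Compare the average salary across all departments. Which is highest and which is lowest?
SELECT department, AVG(salary)
FROM employees
GROUP BY department
ORDER BY AVG(salary)

All groups:
  Design: 60284.22
  Marketing: 85086.82
  Legal: 87126.92
  Finance: 89822.90
  Sales: 91119.60
  Engineering: 109083.59

Highest: Engineering (109083.59)
Lowest: Design (60284.22)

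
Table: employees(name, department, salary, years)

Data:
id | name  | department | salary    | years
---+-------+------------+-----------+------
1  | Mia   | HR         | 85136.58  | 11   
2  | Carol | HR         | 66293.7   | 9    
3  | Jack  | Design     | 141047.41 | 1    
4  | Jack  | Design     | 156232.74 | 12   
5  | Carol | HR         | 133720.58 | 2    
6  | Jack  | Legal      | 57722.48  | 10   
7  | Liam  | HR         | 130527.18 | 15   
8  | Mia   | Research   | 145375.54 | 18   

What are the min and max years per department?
SELECT department, MIN(years), MAX(years)
FROM employees
GROUP BY department

Result:
  Design: min=1, max=12
  HR: min=2, max=15
  Legal: min=10, max=10
  Research: min=18, max=18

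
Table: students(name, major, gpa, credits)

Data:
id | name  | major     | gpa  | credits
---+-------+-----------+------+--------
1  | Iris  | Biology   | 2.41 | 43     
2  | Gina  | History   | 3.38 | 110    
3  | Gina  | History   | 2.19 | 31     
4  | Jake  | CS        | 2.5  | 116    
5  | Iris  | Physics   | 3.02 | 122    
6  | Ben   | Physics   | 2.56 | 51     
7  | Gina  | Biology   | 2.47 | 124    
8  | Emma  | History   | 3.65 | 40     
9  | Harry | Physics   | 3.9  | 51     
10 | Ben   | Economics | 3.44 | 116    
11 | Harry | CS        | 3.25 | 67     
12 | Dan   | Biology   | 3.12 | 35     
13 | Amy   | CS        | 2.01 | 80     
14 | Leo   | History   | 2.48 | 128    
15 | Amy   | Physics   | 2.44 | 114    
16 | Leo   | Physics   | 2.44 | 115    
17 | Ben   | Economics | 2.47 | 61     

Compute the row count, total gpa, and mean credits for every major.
SELECT major,
       COUNT(*) as cnt,
       SUM(gpa) as total_gpa,
       AVG(credits) as avg_credits
FROM students
GROUP BY major

Result:
  Biology: 3 records, 8.00 total gpa, 67.33 avg credits
  CS: 3 records, 7.76 total gpa, 87.67 avg credits
  Economics: 2 records, 5.91 total gpa, 88.50 avg credits
  History: 4 records, 11.70 total gpa, 77.25 avg credits
  Physics: 5 records, 14.36 total gpa, 90.60 avg credits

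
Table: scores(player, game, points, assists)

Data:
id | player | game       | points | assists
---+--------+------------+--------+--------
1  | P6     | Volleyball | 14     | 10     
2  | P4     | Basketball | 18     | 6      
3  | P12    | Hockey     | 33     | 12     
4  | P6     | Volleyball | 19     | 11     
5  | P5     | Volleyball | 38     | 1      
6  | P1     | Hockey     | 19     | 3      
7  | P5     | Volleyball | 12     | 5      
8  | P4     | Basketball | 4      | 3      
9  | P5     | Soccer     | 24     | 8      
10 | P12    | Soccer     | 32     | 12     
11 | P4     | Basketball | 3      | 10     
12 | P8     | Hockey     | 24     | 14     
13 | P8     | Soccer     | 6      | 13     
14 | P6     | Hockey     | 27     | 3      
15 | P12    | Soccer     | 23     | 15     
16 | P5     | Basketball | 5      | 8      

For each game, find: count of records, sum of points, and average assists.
SELECT game,
       COUNT(*) as cnt,
       SUM(points) as total_points,
       AVG(assists) as avg_assists
FROM scores
GROUP BY game

Result:
  Basketball: 4 records, 30 total points, 6.75 avg assists
  Hockey: 4 records, 103 total points, 8.00 avg assists
  Soccer: 4 records, 85 total points, 12.00 avg assists
  Volleyball: 4 records, 83 total points, 6.75 avg assists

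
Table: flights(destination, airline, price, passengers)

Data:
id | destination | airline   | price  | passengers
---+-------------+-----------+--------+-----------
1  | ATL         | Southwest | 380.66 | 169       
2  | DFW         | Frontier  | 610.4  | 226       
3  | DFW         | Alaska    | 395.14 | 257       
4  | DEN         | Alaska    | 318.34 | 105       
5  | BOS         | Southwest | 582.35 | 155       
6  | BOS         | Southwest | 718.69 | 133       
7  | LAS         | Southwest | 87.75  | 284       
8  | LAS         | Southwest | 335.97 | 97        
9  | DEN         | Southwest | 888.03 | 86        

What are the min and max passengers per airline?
SELECT airline, MIN(passengers), MAX(passengers)
FROM flights
GROUP BY airline

Result:
  Alaska: min=105, max=257
  Frontier: min=226, max=226
  Southwest: min=86, max=284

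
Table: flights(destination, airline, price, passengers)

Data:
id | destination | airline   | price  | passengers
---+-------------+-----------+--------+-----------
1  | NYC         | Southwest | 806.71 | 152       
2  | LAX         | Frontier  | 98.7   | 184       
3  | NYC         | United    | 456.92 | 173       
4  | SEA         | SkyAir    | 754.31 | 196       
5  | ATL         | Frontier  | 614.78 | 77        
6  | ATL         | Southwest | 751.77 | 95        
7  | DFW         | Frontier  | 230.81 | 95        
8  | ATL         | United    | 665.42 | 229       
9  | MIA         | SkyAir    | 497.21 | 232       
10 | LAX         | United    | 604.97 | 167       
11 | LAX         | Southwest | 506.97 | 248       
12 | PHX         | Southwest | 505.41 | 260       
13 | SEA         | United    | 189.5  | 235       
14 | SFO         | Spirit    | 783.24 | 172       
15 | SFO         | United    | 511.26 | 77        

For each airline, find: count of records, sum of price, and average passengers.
SELECT airline,
       COUNT(*) as cnt,
       SUM(price) as total_price,
       AVG(passengers) as avg_passengers
FROM flights
GROUP BY airline

Result:
  Frontier: 3 records, 944.29 total price, 118.67 avg passengers
  SkyAir: 2 records, 1251.52 total price, 214.00 avg passengers
  Southwest: 4 records, 2570.86 total price, 188.75 avg passengers
  Spirit: 1 records, 783.24 total price, 172.00 avg passengers
  United: 5 records, 2428.07 total price, 176.20 avg passengers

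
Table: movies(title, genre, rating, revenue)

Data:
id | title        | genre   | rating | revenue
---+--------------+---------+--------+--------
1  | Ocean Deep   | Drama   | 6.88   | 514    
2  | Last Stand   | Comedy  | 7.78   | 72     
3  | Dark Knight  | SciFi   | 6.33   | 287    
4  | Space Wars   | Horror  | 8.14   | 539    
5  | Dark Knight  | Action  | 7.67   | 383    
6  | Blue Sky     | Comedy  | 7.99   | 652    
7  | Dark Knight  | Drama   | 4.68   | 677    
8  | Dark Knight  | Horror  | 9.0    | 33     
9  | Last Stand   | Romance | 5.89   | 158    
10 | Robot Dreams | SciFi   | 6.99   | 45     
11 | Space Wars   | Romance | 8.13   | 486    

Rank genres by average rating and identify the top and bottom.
SELECT genre, AVG(rating)
FROM movies
GROUP BY genre
ORDER BY AVG(rating)

All groups:
  Drama: 5.78
  SciFi: 6.66
  Romance: 7.01
  Action: 7.67
  Comedy: 7.89
  Horror: 8.57

Highest: Horror (8.57)
Lowest: Drama (5.78)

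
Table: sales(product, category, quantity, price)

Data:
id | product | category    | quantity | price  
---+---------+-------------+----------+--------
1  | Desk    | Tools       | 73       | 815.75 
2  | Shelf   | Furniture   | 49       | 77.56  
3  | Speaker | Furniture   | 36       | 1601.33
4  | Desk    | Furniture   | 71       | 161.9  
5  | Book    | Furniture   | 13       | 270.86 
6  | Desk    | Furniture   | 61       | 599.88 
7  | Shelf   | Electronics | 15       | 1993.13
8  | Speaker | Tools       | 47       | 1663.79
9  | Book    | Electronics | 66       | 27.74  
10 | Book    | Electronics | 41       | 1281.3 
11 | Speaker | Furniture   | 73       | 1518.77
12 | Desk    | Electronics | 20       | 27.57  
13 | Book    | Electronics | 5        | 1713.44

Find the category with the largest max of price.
SELECT category, MAX(price) as val
FROM sales
GROUP BY category
ORDER BY val DESC
LIMIT 1

Result: Electronics with max(price) = 1993.13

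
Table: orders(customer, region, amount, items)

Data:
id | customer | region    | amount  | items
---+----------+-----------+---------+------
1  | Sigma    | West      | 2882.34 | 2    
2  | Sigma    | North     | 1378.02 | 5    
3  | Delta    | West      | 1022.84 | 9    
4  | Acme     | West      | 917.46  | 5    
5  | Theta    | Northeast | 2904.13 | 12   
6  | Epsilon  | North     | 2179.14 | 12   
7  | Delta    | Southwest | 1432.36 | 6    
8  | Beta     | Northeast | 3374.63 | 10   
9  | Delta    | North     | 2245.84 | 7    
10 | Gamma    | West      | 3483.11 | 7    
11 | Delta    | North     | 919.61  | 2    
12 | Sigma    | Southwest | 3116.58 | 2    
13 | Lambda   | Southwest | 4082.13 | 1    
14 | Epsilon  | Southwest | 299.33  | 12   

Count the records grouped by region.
SELECT region, COUNT(*) as count
FROM orders
GROUP BY region

Result:
  North: 4
  Northeast: 2
  Southwest: 4
  West: 4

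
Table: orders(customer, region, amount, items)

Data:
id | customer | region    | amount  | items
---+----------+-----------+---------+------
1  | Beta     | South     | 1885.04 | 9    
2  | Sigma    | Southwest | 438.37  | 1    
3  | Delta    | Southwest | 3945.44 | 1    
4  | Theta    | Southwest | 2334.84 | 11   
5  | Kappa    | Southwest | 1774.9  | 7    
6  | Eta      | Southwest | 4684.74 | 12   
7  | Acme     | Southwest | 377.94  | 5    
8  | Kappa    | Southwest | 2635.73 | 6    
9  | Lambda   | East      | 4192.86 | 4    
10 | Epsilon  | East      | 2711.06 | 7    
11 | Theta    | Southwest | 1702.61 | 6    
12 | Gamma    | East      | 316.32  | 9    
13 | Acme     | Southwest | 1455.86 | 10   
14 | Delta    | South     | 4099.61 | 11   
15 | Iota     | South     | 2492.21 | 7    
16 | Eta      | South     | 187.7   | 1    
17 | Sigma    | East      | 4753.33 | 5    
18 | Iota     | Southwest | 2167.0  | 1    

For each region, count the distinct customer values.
SELECT region, COUNT(DISTINCT customer)
FROM orders
GROUP BY region

Result:
  East: 4 distinct
  South: 4 distinct
  Southwest: 7 distinct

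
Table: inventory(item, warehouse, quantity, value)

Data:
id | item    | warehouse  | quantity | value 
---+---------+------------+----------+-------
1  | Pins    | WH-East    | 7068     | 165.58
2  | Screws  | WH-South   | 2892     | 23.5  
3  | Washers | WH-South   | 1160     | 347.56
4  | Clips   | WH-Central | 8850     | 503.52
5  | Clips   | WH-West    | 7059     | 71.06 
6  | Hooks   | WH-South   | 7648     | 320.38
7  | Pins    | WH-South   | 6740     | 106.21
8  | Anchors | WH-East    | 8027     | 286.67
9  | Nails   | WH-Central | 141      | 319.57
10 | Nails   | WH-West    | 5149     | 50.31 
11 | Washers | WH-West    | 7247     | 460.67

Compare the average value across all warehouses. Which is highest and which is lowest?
SELECT warehouse, AVG(value)
FROM inventory
GROUP BY warehouse
ORDER BY AVG(value)

All groups:
  WH-West: 194.01
  WH-South: 199.41
  WH-East: 226.13
  WH-Central: 411.55

Highest: WH-Central (411.55)
Lowest: WH-West (194.01)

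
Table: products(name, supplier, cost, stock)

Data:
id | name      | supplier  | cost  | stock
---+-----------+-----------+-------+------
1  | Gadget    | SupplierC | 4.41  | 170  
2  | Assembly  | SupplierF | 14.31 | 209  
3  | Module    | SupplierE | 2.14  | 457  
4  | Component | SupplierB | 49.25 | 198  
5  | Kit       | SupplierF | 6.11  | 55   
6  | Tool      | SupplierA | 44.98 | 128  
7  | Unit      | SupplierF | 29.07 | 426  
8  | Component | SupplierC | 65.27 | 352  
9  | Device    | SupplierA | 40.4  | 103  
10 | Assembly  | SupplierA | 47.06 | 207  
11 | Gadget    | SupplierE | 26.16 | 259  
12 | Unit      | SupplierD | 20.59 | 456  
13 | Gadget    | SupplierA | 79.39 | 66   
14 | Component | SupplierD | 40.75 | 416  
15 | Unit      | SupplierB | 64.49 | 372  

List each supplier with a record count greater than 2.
SELECT supplier, COUNT(*) as cnt
FROM products
GROUP BY supplier
HAVING COUNT(*) > 2

Result:
  SupplierA: 4
  SupplierF: 3

Note: HAVING filters groups after aggregation, WHERE filters rows before.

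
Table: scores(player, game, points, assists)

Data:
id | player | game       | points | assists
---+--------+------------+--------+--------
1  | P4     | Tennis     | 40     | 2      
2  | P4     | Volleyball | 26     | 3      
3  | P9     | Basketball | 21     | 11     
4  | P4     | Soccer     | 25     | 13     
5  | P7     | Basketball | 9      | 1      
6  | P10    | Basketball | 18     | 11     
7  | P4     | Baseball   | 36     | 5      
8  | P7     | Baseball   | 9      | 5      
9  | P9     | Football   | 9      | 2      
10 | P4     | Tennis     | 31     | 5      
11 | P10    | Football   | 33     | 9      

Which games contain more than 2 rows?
SELECT game, COUNT(*) as cnt
FROM scores
GROUP BY game
HAVING COUNT(*) > 2

Result:
  Basketball: 3

Note: HAVING filters groups after aggregation, WHERE filters rows before.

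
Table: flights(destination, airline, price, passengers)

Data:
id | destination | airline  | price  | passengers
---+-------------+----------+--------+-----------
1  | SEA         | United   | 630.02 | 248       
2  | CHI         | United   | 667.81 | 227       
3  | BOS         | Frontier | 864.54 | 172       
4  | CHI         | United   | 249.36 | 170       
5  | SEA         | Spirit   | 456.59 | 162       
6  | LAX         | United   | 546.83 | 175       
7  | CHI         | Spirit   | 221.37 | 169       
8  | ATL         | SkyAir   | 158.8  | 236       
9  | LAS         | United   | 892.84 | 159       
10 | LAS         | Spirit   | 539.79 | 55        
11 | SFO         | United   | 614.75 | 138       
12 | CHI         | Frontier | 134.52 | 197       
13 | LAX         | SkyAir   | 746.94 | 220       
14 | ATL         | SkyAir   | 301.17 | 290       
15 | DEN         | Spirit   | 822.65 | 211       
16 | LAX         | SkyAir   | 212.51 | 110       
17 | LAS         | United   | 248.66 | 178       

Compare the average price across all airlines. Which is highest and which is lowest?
SELECT airline, AVG(price)
FROM flights
GROUP BY airline
ORDER BY AVG(price)

All groups:
  SkyAir: 354.86
  Frontier: 499.53
  Spirit: 510.10
  United: 550.04

Highest: United (550.04)
Lowest: SkyAir (354.86)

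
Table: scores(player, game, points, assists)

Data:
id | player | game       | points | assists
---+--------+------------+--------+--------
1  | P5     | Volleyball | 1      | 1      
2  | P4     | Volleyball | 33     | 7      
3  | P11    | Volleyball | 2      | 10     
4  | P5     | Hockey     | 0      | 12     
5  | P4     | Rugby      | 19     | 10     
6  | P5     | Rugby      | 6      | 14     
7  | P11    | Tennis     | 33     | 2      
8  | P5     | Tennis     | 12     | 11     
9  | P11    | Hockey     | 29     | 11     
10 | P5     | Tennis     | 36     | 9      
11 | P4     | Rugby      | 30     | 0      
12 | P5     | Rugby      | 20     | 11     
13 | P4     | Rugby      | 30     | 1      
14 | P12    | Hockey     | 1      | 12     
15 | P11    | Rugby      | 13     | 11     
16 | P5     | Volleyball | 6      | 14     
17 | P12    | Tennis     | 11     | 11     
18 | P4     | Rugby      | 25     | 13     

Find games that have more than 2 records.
SELECT game, COUNT(*) as cnt
FROM scores
GROUP BY game
HAVING COUNT(*) > 2

Result:
  Hockey: 3
  Rugby: 7
  Tennis: 4
  Volleyball: 4

Note: HAVING filters groups after aggregation, WHERE filters rows before.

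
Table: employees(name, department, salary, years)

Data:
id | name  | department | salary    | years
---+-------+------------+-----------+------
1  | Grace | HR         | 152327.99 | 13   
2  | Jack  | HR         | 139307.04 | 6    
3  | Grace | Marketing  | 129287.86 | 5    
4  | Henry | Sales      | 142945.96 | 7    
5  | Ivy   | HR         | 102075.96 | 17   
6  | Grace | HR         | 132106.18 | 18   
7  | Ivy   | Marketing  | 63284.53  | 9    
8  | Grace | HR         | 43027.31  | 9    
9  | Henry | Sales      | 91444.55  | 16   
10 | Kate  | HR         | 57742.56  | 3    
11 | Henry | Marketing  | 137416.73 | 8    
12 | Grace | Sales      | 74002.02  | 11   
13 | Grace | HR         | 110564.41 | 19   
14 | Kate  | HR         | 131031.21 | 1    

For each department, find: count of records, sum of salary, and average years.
SELECT department,
       COUNT(*) as cnt,
       SUM(salary) as total_salary,
       AVG(years) as avg_years
FROM employees
GROUP BY department

Result:
  HR: 8 records, 868182.66 total salary, 10.75 avg years
  Marketing: 3 records, 329989.12 total salary, 7.33 avg years
  Sales: 3 records, 308392.53 total salary, 11.33 avg years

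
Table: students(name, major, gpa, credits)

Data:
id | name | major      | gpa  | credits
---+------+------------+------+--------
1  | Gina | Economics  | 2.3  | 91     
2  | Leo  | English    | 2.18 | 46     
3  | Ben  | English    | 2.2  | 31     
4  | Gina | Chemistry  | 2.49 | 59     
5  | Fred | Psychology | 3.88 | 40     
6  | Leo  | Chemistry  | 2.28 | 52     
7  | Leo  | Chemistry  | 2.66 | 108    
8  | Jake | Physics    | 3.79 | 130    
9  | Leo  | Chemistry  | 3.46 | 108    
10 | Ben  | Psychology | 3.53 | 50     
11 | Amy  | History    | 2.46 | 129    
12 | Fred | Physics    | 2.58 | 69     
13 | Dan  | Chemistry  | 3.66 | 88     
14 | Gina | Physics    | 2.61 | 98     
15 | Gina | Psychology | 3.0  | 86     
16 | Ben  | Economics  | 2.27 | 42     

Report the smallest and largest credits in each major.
SELECT major, MIN(credits), MAX(credits)
FROM students
GROUP BY major

Result:
  Chemistry: min=52, max=108
  Economics: min=42, max=91
  English: min=31, max=46
  History: min=129, max=129
  Physics: min=69, max=130
  Psychology: min=40, max=86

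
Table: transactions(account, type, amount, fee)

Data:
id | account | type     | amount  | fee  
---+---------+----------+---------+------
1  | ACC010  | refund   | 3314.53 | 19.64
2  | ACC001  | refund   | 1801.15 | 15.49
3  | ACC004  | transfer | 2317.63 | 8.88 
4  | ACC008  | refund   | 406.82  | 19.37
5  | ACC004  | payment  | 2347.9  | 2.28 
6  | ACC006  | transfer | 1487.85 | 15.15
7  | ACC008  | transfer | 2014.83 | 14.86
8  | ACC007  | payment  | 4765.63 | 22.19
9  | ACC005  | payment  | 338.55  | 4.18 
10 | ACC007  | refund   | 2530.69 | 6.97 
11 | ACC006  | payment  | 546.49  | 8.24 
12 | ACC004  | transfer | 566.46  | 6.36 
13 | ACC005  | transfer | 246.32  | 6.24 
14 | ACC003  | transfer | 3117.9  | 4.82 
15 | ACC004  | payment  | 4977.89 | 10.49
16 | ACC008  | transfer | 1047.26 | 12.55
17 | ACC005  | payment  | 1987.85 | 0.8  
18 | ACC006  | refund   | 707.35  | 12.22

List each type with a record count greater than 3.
SELECT type, COUNT(*) as cnt
FROM transactions
GROUP BY type
HAVING COUNT(*) > 3

Result:
  payment: 6
  refund: 5
  transfer: 7

Note: HAVING filters groups after aggregation, WHERE filters rows before.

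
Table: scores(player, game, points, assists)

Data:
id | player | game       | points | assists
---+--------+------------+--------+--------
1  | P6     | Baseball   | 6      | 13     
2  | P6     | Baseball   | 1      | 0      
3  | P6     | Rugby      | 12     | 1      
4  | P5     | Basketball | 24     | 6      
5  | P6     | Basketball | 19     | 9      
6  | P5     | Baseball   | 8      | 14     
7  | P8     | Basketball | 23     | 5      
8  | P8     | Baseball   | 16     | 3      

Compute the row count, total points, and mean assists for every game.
SELECT game,
       COUNT(*) as cnt,
       SUM(points) as total_points,
       AVG(assists) as avg_assists
FROM scores
GROUP BY game

Result:
  Baseball: 4 records, 31 total points, 7.50 avg assists
  Basketball: 3 records, 66 total points, 6.67 avg assists
  Rugby: 1 records, 12 total points, 1.00 avg assists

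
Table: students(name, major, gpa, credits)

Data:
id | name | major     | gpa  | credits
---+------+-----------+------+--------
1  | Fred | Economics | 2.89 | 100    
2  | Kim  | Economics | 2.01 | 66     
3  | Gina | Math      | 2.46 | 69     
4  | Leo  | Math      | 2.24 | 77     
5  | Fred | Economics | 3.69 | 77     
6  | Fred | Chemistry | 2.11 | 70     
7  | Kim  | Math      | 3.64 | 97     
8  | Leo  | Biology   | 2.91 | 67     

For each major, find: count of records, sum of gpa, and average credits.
SELECT major,
       COUNT(*) as cnt,
       SUM(gpa) as total_gpa,
       AVG(credits) as avg_credits
FROM students
GROUP BY major

Result:
  Biology: 1 records, 2.91 total gpa, 67.00 avg credits
  Chemistry: 1 records, 2.11 total gpa, 70.00 avg credits
  Economics: 3 records, 8.59 total gpa, 81.00 avg credits
  Math: 3 records, 8.34 total gpa, 81.00 avg credits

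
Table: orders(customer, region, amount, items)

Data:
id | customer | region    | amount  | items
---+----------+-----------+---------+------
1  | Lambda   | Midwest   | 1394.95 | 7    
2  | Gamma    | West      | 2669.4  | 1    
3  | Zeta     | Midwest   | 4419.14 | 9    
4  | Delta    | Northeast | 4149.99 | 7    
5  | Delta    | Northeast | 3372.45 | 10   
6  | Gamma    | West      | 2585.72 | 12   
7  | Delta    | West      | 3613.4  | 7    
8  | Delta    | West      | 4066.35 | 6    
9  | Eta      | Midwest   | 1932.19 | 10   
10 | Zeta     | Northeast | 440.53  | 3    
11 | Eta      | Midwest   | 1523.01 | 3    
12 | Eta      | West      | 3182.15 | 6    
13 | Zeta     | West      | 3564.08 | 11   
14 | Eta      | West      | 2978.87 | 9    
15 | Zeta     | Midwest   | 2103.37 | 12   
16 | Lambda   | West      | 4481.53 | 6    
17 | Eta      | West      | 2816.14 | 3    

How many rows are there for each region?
SELECT region, COUNT(*) as count
FROM orders
GROUP BY region

Result:
  Midwest: 5
  Northeast: 3
  West: 9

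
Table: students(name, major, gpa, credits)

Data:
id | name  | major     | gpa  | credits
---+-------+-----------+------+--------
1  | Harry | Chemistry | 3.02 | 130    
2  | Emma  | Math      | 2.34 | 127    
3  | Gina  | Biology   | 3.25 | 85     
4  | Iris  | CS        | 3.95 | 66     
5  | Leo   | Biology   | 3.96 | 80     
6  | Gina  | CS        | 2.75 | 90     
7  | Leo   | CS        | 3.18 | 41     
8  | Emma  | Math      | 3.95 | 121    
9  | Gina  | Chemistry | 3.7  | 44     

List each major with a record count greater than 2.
SELECT major, COUNT(*) as cnt
FROM students
GROUP BY major
HAVING COUNT(*) > 2

Result:
  CS: 3

Note: HAVING filters groups after aggregation, WHERE filters rows before.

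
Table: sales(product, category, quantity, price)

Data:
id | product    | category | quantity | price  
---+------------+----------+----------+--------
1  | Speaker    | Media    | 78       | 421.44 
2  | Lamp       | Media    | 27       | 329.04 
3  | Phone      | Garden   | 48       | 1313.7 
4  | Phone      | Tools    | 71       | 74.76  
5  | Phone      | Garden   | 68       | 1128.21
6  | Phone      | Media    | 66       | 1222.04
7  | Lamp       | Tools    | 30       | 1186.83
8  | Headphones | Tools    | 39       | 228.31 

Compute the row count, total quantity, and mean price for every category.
SELECT category,
       COUNT(*) as cnt,
       SUM(quantity) as total_quantity,
       AVG(price) as avg_price
FROM sales
GROUP BY category

Result:
  Garden: 2 records, 116 total quantity, 1220.96 avg price
  Media: 3 records, 171 total quantity, 657.51 avg price
  Tools: 3 records, 140 total quantity, 496.63 avg price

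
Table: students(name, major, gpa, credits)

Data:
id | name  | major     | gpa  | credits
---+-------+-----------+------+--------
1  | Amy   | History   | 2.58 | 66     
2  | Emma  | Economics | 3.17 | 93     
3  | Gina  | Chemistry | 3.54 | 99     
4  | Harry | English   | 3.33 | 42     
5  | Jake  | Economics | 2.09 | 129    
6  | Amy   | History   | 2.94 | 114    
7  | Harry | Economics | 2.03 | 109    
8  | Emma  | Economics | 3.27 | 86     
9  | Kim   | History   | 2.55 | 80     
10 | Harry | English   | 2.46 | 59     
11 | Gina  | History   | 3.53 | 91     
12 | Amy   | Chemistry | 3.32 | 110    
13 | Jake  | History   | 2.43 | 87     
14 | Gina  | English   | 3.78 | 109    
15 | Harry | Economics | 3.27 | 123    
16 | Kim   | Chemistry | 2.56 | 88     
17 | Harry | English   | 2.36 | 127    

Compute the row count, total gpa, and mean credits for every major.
SELECT major,
       COUNT(*) as cnt,
       SUM(gpa) as total_gpa,
       AVG(credits) as avg_credits
FROM students
GROUP BY major

Result:
  Chemistry: 3 records, 9.42 total gpa, 99.00 avg credits
  Economics: 5 records, 13.83 total gpa, 108.00 avg credits
  English: 4 records, 11.93 total gpa, 84.25 avg credits
  History: 5 records, 14.03 total gpa, 87.60 avg credits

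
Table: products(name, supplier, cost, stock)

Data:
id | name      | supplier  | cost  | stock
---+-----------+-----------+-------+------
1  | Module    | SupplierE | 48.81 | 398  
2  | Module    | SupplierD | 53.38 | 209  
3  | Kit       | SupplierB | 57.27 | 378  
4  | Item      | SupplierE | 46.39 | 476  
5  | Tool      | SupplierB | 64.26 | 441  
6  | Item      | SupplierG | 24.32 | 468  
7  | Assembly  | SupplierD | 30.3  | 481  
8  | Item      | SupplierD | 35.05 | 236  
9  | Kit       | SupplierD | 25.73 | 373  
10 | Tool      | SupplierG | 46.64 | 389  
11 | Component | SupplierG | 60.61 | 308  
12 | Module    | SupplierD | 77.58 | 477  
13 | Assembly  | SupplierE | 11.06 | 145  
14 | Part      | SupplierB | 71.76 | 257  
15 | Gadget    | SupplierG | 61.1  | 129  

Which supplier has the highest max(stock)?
SELECT supplier, MAX(stock) as val
FROM products
GROUP BY supplier
ORDER BY val DESC
LIMIT 1

Result: SupplierD with max(stock) = 481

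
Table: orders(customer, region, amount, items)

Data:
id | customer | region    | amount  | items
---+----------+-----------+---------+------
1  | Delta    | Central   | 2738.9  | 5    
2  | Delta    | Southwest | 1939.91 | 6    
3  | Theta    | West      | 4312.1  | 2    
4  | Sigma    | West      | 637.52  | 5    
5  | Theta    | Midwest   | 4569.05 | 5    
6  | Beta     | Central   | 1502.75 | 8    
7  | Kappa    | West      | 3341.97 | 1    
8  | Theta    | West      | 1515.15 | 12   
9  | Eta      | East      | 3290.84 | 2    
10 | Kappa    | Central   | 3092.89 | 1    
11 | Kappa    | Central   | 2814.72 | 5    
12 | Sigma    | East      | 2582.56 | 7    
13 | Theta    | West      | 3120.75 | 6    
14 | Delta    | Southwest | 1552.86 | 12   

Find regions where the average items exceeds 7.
SELECT region, AVG(items)
FROM orders
GROUP BY region
HAVING AVG(items) > 7

Result:
  Southwest: avg=9.00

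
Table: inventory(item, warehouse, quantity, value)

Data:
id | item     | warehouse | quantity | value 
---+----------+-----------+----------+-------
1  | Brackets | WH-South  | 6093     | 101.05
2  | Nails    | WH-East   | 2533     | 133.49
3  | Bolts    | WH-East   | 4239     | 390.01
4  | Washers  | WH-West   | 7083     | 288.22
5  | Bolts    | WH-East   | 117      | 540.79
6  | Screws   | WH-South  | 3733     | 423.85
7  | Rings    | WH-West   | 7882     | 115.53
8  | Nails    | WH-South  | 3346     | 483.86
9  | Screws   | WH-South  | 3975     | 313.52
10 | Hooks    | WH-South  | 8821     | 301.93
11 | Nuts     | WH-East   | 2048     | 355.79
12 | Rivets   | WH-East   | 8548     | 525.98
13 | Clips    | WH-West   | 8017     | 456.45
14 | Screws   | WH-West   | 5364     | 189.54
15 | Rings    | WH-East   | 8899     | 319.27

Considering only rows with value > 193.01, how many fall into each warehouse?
SELECT warehouse, COUNT(*)
FROM inventory
WHERE value > 193.01
GROUP BY warehouse

Note: WHERE filters rows before grouping.

Result:
  WH-East: 5
  WH-South: 4
  WH-West: 2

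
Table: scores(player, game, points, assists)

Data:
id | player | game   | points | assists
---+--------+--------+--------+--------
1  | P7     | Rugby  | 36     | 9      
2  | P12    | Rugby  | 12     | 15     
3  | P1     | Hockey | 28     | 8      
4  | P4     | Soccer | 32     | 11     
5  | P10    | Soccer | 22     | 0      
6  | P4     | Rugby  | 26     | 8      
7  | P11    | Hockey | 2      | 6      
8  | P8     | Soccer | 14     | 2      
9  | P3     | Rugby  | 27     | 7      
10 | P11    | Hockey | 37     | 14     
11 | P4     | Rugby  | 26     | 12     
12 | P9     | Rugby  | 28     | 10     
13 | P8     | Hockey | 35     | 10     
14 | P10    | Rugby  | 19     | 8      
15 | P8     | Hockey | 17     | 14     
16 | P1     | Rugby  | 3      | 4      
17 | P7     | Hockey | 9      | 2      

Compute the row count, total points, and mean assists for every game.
SELECT game,
       COUNT(*) as cnt,
       SUM(points) as total_points,
       AVG(assists) as avg_assists
FROM scores
GROUP BY game

Result:
  Hockey: 6 records, 128 total points, 9.00 avg assists
  Rugby: 8 records, 177 total points, 9.13 avg assists
  Soccer: 3 records, 68 total points, 4.33 avg assists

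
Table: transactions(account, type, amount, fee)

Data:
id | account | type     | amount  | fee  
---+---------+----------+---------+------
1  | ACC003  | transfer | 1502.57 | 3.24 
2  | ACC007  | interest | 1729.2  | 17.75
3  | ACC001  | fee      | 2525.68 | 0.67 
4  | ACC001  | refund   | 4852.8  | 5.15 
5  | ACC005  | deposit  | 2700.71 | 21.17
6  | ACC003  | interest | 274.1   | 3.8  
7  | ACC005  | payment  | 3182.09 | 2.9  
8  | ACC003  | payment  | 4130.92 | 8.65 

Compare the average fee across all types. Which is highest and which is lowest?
SELECT type, AVG(fee)
FROM transactions
GROUP BY type
ORDER BY AVG(fee)

All groups:
  fee: 0.67
  transfer: 3.24
  refund: 5.15
  payment: 5.78
  interest: 10.78
  deposit: 21.17

Highest: deposit (21.17)
Lowest: fee (0.67)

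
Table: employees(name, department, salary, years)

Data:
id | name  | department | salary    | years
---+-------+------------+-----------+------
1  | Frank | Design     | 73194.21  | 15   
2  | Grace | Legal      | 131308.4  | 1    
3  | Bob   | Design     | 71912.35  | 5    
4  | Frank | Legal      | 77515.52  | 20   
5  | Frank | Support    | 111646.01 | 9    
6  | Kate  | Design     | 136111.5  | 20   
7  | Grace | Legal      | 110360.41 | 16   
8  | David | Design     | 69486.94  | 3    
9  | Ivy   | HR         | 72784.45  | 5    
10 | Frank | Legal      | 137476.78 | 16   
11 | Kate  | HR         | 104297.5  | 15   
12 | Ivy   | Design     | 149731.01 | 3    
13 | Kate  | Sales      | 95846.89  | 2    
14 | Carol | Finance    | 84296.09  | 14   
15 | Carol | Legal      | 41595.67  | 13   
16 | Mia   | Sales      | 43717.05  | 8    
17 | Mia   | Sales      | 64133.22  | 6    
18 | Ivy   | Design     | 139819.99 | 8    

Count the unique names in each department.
SELECT department, COUNT(DISTINCT name)
FROM employees
GROUP BY department

Result:
  Design: 5 distinct
  Finance: 1 distinct
  HR: 2 distinct
  Legal: 3 distinct
  Sales: 2 distinct
  Support: 1 distinct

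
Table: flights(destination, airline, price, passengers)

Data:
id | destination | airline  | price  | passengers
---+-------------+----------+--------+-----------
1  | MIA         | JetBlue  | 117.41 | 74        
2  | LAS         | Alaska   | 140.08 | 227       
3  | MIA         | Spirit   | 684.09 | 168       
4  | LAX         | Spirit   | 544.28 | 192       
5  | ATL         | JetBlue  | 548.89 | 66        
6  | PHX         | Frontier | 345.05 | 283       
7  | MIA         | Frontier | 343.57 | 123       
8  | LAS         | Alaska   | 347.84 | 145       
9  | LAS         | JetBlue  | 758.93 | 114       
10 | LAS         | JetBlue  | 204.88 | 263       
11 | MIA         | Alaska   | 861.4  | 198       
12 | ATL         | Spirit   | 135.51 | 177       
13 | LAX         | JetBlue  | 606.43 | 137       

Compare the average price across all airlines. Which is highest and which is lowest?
SELECT airline, AVG(price)
FROM flights
GROUP BY airline
ORDER BY AVG(price)

All groups:
  Frontier: 344.31
  JetBlue: 447.31
  Alaska: 449.77
  Spirit: 454.63

Highest: Spirit (454.63)
Lowest: Frontier (344.31)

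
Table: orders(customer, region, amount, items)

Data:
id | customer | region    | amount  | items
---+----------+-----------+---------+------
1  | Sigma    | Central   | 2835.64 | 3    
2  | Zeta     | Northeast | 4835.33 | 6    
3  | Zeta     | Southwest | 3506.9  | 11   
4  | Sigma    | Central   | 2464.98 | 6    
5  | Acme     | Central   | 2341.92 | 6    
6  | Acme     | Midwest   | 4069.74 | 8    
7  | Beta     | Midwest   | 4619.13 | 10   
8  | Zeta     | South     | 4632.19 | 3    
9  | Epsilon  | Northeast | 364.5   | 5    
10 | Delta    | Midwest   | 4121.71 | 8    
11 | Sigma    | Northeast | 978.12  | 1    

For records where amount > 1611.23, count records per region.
SELECT region, COUNT(*)
FROM orders
WHERE amount > 1611.23
GROUP BY region

Note: WHERE filters rows before grouping.

Result:
  Central: 3
  Midwest: 3
  Northeast: 1
  South: 1
  Southwest: 1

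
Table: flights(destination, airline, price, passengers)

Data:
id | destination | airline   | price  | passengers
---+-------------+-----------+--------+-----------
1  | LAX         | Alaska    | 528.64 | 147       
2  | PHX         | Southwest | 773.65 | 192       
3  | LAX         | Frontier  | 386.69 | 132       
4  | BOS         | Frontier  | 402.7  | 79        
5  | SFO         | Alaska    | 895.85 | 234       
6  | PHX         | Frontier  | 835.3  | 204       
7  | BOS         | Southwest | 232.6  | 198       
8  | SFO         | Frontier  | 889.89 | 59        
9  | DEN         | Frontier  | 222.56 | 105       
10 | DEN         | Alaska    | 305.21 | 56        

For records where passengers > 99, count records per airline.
SELECT airline, COUNT(*)
FROM flights
WHERE passengers > 99
GROUP BY airline

Note: WHERE filters rows before grouping.

Result:
  Alaska: 2
  Frontier: 3
  Southwest: 2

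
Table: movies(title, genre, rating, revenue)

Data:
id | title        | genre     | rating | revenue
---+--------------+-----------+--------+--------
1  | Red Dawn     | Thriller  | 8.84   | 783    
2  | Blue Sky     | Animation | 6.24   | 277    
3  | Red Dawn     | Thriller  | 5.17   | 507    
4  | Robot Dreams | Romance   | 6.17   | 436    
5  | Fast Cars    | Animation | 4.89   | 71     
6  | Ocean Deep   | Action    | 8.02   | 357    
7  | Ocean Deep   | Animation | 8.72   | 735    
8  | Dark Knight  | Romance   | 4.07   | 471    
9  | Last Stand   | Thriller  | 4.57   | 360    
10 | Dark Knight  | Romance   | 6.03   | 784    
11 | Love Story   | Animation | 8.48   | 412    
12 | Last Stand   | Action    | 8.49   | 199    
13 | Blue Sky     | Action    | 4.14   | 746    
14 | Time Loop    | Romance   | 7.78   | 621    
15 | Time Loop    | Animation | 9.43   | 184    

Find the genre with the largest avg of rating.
SELECT genre, AVG(rating) as val
FROM movies
GROUP BY genre
ORDER BY val DESC
LIMIT 1

Result: Animation with avg(rating) = 7.55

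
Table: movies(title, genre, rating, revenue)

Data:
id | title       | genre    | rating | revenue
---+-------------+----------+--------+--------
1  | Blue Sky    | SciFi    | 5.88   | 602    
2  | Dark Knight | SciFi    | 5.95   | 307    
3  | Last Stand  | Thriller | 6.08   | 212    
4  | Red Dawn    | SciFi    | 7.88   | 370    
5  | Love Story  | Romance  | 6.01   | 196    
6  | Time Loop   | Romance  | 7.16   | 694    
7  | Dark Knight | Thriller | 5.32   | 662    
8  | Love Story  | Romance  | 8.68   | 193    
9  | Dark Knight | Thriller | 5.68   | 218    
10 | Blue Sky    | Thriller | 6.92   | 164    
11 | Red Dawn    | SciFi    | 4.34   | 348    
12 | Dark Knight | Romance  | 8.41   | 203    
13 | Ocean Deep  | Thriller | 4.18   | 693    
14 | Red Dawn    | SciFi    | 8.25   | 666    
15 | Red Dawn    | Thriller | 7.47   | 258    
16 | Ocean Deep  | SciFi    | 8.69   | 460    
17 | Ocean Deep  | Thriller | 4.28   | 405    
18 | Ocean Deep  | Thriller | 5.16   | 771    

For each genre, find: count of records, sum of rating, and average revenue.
SELECT genre,
       COUNT(*) as cnt,
       SUM(rating) as total_rating,
       AVG(revenue) as avg_revenue
FROM movies
GROUP BY genre

Result:
  Romance: 4 records, 30.26 total rating, 321.50 avg revenue
  SciFi: 6 records, 40.99 total rating, 458.83 avg revenue
  Thriller: 8 records, 45.09 total rating, 422.88 avg revenue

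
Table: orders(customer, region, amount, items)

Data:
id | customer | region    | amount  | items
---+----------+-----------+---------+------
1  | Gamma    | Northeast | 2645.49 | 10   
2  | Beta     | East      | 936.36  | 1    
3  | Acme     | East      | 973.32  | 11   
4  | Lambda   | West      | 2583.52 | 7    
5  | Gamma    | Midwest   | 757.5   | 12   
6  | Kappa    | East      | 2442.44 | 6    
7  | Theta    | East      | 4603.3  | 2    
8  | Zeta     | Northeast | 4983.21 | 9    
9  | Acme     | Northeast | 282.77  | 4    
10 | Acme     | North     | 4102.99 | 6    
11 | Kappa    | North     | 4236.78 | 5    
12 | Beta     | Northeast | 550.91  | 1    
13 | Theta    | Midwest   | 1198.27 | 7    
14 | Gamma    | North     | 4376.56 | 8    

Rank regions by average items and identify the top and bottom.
SELECT region, AVG(items)
FROM orders
GROUP BY region
ORDER BY AVG(items)

All groups:
  East: 5.00
  Northeast: 6.00
  North: 6.33
  West: 7.00
  Midwest: 9.50

Highest: Midwest (9.50)
Lowest: East (5.00)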